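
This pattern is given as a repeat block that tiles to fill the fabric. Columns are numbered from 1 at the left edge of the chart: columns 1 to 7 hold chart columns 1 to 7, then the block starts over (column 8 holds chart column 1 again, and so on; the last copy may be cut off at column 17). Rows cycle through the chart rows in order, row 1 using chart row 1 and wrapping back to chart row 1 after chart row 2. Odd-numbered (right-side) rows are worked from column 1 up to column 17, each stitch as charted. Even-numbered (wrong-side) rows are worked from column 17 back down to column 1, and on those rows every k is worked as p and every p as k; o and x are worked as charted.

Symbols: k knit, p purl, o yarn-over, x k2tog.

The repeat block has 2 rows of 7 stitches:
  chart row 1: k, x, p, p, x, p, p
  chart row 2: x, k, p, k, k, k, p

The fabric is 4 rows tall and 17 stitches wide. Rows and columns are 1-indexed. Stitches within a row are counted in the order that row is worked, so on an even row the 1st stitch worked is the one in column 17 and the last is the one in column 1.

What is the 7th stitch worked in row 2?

== STITCH ==
p

Derivation:
For row 2: chart row = ((2-1) mod 2) + 1 = 2; this is a WS (even) row.
Chart row 2 tiled across columns 1-17: x k p k k k p x k p k k k p x k p
Wrong side: read the tiled row from column 17 down to 1 and exchange k with p (leave o, x).
Row 2 as worked: k p x k p p p k p x k p p p k p x
Counting 7 along the worked row gives p.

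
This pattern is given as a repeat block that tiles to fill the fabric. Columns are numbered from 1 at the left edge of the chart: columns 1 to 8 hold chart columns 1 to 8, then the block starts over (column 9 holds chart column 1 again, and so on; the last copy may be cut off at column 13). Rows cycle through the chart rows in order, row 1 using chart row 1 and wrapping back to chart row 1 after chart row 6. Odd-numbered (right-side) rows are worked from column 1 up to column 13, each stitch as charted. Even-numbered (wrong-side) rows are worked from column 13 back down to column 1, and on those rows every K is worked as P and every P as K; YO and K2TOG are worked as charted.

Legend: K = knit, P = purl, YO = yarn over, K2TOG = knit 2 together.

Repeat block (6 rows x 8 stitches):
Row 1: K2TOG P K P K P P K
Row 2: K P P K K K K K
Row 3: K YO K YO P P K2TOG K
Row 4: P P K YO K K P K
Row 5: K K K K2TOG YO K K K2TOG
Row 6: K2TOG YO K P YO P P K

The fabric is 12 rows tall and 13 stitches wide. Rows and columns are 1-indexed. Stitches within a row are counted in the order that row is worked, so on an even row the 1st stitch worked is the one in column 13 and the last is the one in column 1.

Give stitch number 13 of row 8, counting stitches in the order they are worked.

== STITCH ==
P

Derivation:
Row 8: (8-1) mod 6 = 1, so use chart row 2. Even row -> WS.
Chart row 2 tiled across columns 1-13: K P P K K K K K K P P K K
Wrong side: read the tiled row from column 13 down to 1 and exchange K with P (leave YO, K2TOG).
Row 8 as worked: P P K K P P P P P P K K P
The 13th stitch worked is P.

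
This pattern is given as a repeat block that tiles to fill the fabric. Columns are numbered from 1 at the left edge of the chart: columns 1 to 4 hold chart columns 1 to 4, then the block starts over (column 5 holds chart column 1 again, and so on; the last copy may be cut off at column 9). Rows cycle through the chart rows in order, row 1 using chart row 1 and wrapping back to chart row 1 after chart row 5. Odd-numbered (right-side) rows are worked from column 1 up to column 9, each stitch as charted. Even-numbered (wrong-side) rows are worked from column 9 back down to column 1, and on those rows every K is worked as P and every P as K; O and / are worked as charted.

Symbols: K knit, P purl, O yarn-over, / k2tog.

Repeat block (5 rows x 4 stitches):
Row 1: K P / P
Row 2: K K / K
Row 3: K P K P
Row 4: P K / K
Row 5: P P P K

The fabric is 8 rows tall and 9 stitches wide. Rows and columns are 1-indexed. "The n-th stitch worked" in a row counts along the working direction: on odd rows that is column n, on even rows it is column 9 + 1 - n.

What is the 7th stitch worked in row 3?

== STITCH ==
K

Derivation:
For row 3: chart row = ((3-1) mod 5) + 1 = 3; this is a RS (odd) row.
Chart row 3 tiled across columns 1-9: K P K P K P K P K
RS row: no reversal, no swap; stitch n worked = column n.
Stitch 7 in working order -> K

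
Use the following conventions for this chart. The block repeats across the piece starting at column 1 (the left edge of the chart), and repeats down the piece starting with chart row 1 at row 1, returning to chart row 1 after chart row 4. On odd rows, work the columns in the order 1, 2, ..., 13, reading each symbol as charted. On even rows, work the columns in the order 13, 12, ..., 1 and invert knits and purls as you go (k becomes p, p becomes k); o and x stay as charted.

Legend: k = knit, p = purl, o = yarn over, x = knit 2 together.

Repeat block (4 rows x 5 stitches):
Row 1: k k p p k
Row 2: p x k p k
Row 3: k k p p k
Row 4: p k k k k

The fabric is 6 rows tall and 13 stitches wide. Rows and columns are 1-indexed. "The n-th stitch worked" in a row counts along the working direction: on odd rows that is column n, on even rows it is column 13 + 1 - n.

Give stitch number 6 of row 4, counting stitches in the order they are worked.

Result:
p

Derivation:
Row 4 uses chart row ((4-1) mod 4)+1 = 4. Row 4 is even, so WS.
Chart row 4 tiled across columns 1-13: p k k k k p k k k k p k k
WS row: flip the tiled sequence (start at column 13) and apply k<->p; o and x stay.
Row 4 as worked: p p k p p p p k p p p p k
Counting 6 along the worked row gives p.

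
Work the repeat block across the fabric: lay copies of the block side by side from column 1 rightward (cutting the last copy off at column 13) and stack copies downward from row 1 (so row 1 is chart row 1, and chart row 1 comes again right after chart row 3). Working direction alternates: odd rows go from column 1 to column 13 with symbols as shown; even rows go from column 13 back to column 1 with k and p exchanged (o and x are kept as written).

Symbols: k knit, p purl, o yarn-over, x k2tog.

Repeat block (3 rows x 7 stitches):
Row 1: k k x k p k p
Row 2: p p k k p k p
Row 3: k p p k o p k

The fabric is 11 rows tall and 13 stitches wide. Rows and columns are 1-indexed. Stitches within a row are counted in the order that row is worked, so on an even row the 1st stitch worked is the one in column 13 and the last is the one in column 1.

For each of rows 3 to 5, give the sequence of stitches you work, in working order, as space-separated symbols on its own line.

Rows as worked:
k p p k o p k k p p k o p
p k p x p p k p k p x p p
p p k k p k p p p k k p k

Derivation:
Row 3: chart row 3, RS - tile across columns 1-13 and work as-is.
Row 4: chart row 1, WS - tiled (columns 1-13): k k x k p k p k k x k p k; work from column 13 back to 1 with k<->p swapped.
Row 5: chart row 2, RS - tile across columns 1-13 and work as-is.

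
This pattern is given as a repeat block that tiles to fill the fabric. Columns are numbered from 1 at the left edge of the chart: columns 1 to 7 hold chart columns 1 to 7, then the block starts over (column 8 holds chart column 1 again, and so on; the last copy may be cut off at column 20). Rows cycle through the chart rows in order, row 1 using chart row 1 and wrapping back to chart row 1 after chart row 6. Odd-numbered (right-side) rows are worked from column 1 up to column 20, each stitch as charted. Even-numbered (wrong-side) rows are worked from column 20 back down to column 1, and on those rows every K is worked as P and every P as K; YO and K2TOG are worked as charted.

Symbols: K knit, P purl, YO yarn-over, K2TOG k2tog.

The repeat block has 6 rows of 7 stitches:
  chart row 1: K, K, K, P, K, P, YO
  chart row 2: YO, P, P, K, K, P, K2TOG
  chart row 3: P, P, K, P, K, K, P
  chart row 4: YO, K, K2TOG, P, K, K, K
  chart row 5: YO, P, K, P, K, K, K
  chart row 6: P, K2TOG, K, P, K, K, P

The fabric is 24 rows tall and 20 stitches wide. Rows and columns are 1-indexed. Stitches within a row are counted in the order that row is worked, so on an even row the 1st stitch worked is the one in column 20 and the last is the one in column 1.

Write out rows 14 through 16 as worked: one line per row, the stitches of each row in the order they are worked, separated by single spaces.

Row 14: chart row 2, WS - tiled (columns 1-20): YO P P K K P K2TOG YO P P K K P K2TOG YO P P K K P; work from column 20 back to 1 with K<->P swapped.
Row 15: chart row 3, RS - tile across columns 1-20 and work as-is.
Row 16: chart row 4, WS - tiled (columns 1-20): YO K K2TOG P K K K YO K K2TOG P K K K YO K K2TOG P K K; work from column 20 back to 1 with K<->P swapped.

Result:
K P P K K YO K2TOG K P P K K YO K2TOG K P P K K YO
P P K P K K P P P K P K K P P P K P K K
P P K K2TOG P YO P P P K K2TOG P YO P P P K K2TOG P YO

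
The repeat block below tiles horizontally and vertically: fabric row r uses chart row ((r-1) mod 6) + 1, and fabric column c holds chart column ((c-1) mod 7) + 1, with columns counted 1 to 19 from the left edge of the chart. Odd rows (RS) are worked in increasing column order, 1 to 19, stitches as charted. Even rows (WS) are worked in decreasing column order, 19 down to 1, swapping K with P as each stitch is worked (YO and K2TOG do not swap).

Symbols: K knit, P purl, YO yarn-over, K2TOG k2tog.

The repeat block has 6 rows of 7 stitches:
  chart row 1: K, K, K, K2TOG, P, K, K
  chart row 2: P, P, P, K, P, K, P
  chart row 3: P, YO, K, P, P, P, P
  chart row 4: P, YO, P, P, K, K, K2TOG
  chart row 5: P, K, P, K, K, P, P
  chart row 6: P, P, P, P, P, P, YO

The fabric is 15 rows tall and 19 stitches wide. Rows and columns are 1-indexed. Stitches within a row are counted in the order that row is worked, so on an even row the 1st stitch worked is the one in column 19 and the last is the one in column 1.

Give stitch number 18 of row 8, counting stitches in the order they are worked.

Row 8 uses chart row ((8-1) mod 6)+1 = 2. Row 8 is even, so WS.
Chart row 2 tiled across columns 1-19: P P P K P K P P P P K P K P P P P K P
Wrong side: read the tiled row from column 19 down to 1 and exchange K with P (leave YO, K2TOG).
Row 8 as worked: K P K K K K P K P K K K K P K P K K K
The 18th stitch worked is K.

Stitch:
K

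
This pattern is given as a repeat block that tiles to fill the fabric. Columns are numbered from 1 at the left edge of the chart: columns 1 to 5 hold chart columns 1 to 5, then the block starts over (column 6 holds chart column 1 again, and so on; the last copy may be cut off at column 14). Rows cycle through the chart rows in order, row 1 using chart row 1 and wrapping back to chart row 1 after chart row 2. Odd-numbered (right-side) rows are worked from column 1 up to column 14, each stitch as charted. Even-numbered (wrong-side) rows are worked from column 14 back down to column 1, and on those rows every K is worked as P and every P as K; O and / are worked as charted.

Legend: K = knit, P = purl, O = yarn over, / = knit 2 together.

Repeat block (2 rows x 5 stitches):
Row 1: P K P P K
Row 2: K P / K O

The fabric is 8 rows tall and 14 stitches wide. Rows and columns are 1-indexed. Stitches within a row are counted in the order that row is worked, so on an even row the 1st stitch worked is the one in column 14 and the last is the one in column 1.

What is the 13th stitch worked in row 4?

== STITCH ==
K

Derivation:
Row 4 uses chart row ((4-1) mod 2)+1 = 2. Row 4 is even, so WS.
Chart row 2 tiled across columns 1-14: K P / K O K P / K O K P / K
Wrong side: read the tiled row from column 14 down to 1 and exchange K with P (leave O, /).
Row 4 as worked: P / K P O P / K P O P / K P
Stitch 13 in working order -> K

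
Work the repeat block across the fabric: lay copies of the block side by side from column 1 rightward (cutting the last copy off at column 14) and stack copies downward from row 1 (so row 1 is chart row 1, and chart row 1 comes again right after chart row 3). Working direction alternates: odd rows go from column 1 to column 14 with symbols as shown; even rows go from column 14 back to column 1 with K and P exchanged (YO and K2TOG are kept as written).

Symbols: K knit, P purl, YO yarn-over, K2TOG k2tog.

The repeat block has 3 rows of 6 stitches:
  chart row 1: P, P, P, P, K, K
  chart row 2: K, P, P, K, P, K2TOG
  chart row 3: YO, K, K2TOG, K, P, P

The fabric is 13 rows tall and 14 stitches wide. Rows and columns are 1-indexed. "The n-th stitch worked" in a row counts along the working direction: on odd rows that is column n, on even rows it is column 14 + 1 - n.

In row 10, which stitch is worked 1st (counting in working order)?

For row 10: chart row = ((10-1) mod 3) + 1 = 1; this is a WS (even) row.
Chart row 1 tiled across columns 1-14: P P P P K K P P P P K K P P
WS: work from column 14 back to column 1 (reverse the tiled row), swapping K<->P (YO and K2TOG unchanged).
Row 10 as worked: K K P P K K K K P P K K K K
Stitch 1 in working order -> K

Stitch:
K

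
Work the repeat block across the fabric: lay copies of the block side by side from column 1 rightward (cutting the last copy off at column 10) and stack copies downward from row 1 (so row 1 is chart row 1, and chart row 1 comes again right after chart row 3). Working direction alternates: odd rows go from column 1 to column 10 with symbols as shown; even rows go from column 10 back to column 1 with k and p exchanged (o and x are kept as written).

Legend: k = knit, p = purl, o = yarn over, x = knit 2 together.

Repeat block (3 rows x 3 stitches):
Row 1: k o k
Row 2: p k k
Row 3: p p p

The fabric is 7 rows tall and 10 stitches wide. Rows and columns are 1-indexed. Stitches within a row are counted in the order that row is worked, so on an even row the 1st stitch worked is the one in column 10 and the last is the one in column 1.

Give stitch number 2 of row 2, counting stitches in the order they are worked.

For row 2: chart row = ((2-1) mod 3) + 1 = 2; this is a WS (even) row.
Chart row 2 tiled across columns 1-10: p k k p k k p k k p
Wrong side: read the tiled row from column 10 down to 1 and exchange k with p (leave o, x).
Row 2 as worked: k p p k p p k p p k
The 2nd stitch worked is p.

== STITCH ==
p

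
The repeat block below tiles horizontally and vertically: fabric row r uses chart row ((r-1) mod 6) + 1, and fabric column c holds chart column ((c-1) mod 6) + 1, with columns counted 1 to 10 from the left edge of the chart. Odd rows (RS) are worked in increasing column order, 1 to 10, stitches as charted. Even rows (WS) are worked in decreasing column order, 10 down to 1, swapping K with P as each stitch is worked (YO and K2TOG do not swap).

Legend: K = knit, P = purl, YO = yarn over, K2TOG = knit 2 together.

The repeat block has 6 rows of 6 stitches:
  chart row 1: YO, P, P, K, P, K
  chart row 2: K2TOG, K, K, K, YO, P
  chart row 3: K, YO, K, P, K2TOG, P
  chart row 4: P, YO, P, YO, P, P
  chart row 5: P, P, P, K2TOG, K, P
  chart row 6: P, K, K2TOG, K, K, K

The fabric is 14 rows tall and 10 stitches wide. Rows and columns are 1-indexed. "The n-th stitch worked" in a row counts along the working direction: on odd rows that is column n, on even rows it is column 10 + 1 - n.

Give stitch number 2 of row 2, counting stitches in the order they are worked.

Result:
P

Derivation:
Row 2: (2-1) mod 6 = 1, so use chart row 2. Even row -> WS.
Chart row 2 tiled across columns 1-10: K2TOG K K K YO P K2TOG K K K
Wrong side: read the tiled row from column 10 down to 1 and exchange K with P (leave YO, K2TOG).
Row 2 as worked: P P P K2TOG K YO P P P K2TOG
The 2nd stitch worked is P.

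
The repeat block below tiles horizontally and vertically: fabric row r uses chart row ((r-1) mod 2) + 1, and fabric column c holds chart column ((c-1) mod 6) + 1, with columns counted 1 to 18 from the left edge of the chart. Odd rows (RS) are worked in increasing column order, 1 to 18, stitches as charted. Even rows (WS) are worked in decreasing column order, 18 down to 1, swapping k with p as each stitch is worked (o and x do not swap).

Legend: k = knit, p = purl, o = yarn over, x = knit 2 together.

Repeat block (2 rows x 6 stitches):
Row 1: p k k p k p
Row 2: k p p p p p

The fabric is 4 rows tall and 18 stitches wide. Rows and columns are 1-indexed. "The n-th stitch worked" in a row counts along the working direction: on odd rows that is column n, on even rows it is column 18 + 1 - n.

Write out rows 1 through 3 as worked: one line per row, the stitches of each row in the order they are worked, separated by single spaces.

Row 1: chart row 1, RS - tile across columns 1-18 and work as-is.
Row 2: chart row 2, WS - tiled (columns 1-18): k p p p p p k p p p p p k p p p p p; work from column 18 back to 1 with k<->p swapped.
Row 3: chart row 1, RS - tile across columns 1-18 and work as-is.

Rows as worked:
p k k p k p p k k p k p p k k p k p
k k k k k p k k k k k p k k k k k p
p k k p k p p k k p k p p k k p k p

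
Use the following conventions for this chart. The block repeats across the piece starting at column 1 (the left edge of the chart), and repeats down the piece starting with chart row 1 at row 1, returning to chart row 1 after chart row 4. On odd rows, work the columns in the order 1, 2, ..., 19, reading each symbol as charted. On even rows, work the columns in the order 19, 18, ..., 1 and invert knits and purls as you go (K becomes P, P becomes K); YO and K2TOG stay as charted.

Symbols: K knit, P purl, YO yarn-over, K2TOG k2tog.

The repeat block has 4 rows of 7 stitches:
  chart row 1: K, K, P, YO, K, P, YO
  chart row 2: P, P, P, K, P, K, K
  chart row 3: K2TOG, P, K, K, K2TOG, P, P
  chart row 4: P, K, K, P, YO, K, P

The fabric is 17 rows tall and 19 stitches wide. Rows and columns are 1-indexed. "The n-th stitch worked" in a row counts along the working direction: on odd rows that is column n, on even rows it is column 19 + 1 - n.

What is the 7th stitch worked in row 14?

Row 14: (14-1) mod 4 = 1, so use chart row 2. Even row -> WS.
Chart row 2 tiled across columns 1-19: P P P K P K K P P P K P K K P P P K P
WS row: flip the tiled sequence (start at column 19) and apply K<->P; YO and K2TOG stay.
Row 14 as worked: K P K K K P P K P K K K P P K P K K K
The 7th stitch worked is P.

Result:
P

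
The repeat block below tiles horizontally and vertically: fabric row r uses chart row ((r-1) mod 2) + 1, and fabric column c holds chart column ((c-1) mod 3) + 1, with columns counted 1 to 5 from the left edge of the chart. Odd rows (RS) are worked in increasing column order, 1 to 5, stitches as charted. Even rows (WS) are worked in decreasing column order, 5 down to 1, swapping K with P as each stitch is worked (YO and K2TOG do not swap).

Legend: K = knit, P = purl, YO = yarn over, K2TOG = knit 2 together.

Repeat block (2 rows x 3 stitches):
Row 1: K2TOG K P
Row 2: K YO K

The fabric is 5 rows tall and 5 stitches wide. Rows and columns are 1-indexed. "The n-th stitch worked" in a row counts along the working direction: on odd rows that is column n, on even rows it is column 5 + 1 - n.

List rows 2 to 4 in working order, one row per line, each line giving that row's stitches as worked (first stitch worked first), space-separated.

Row 2: chart row 2, WS - tiled (columns 1-5): K YO K K YO; work from column 5 back to 1 with K<->P swapped.
Row 3: chart row 1, RS - tile across columns 1-5 and work as-is.
Row 4: chart row 2, WS - tiled (columns 1-5): K YO K K YO; work from column 5 back to 1 with K<->P swapped.

== ROWS AS WORKED ==
YO P P YO P
K2TOG K P K2TOG K
YO P P YO P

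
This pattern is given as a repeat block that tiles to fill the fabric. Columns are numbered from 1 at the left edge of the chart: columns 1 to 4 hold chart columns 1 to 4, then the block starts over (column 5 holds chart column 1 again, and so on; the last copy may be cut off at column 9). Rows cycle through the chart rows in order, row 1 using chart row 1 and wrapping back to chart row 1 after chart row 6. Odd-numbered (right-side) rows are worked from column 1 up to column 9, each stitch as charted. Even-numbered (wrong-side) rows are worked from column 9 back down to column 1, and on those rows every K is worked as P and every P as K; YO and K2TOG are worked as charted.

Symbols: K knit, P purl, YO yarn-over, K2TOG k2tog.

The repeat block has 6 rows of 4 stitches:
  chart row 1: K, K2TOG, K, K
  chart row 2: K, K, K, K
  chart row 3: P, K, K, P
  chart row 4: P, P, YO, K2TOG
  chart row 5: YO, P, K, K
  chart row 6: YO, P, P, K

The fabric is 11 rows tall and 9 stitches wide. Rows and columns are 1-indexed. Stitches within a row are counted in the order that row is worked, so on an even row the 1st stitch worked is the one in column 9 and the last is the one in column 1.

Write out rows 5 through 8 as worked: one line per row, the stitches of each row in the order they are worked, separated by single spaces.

Rows as worked:
YO P K K YO P K K YO
YO P K K YO P K K YO
K K2TOG K K K K2TOG K K K
P P P P P P P P P

Derivation:
Row 5: chart row 5, RS - tile across columns 1-9 and work as-is.
Row 6: chart row 6, WS - tiled (columns 1-9): YO P P K YO P P K YO; work from column 9 back to 1 with K<->P swapped.
Row 7: chart row 1, RS - tile across columns 1-9 and work as-is.
Row 8: chart row 2, WS - tiled (columns 1-9): K K K K K K K K K; work from column 9 back to 1 with K<->P swapped.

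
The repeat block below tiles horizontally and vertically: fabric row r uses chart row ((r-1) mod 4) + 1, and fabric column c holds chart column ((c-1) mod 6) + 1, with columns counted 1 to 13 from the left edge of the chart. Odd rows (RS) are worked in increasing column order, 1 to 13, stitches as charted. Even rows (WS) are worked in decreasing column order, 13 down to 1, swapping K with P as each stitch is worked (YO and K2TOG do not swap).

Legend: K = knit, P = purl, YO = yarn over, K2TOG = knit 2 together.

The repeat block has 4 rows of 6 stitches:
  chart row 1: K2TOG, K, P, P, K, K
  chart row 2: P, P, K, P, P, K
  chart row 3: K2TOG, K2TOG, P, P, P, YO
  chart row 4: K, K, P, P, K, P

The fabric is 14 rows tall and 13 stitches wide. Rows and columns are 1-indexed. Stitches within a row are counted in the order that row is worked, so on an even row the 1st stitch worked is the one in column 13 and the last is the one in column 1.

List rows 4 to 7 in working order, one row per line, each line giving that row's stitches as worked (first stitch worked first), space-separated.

Result:
P K P K K P P K P K K P P
K2TOG K P P K K K2TOG K P P K K K2TOG
K P K K P K K P K K P K K
K2TOG K2TOG P P P YO K2TOG K2TOG P P P YO K2TOG

Derivation:
Row 4: chart row 4, WS - tiled (columns 1-13): K K P P K P K K P P K P K; work from column 13 back to 1 with K<->P swapped.
Row 5: chart row 1, RS - tile across columns 1-13 and work as-is.
Row 6: chart row 2, WS - tiled (columns 1-13): P P K P P K P P K P P K P; work from column 13 back to 1 with K<->P swapped.
Row 7: chart row 3, RS - tile across columns 1-13 and work as-is.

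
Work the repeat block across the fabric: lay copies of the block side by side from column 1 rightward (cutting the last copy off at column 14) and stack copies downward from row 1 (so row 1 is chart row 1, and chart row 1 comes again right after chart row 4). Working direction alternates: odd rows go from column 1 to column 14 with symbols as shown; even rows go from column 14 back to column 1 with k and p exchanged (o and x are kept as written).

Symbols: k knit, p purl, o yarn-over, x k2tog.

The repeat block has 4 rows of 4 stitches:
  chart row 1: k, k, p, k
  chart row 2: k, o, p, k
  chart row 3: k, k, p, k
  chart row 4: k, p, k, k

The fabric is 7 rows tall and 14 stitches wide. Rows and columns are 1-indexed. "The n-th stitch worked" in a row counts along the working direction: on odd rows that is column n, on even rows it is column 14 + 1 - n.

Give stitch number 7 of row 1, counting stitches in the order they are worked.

== STITCH ==
p

Derivation:
For row 1: chart row = ((1-1) mod 4) + 1 = 1; this is a RS (odd) row.
Chart row 1 tiled across columns 1-14: k k p k k k p k k k p k k k
Right side: take the tiled row as-is (worked left to right from column 1).
Stitch 7 in working order -> p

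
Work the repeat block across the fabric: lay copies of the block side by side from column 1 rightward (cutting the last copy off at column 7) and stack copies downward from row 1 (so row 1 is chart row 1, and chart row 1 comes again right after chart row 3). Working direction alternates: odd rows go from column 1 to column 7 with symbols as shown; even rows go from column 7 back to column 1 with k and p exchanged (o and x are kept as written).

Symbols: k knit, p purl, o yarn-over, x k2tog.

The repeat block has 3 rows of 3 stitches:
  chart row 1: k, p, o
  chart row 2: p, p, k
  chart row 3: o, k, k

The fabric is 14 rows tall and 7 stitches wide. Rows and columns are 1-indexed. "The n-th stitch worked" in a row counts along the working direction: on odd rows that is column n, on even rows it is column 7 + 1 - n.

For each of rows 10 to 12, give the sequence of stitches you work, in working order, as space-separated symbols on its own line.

Rows as worked:
p o k p o k p
p p k p p k p
o p p o p p o

Derivation:
Row 10: chart row 1, WS - tiled (columns 1-7): k p o k p o k; work from column 7 back to 1 with k<->p swapped.
Row 11: chart row 2, RS - tile across columns 1-7 and work as-is.
Row 12: chart row 3, WS - tiled (columns 1-7): o k k o k k o; work from column 7 back to 1 with k<->p swapped.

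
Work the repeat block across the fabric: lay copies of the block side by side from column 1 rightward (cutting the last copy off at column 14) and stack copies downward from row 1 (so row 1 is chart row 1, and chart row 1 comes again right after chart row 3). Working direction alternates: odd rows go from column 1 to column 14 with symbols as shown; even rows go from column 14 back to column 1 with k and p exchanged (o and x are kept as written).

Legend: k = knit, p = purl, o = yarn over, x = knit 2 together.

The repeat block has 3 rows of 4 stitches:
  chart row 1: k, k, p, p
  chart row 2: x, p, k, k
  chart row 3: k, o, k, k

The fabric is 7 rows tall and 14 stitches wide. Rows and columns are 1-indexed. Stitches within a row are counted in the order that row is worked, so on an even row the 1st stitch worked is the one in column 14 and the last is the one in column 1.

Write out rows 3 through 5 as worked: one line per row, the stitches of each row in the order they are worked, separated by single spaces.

Result:
k o k k k o k k k o k k k o
p p k k p p k k p p k k p p
x p k k x p k k x p k k x p

Derivation:
Row 3: chart row 3, RS - tile across columns 1-14 and work as-is.
Row 4: chart row 1, WS - tiled (columns 1-14): k k p p k k p p k k p p k k; work from column 14 back to 1 with k<->p swapped.
Row 5: chart row 2, RS - tile across columns 1-14 and work as-is.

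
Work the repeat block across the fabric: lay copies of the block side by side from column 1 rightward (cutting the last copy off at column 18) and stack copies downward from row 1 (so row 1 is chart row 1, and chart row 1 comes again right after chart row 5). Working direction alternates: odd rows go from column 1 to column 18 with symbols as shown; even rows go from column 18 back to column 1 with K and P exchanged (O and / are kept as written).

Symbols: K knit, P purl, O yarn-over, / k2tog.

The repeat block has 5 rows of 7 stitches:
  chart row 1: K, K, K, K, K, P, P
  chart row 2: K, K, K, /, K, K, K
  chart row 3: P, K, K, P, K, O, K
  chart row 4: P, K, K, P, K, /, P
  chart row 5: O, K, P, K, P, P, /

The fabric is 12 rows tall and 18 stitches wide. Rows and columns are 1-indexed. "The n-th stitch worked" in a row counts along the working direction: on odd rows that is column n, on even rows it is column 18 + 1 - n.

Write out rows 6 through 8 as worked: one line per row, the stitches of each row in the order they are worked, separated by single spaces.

== ROWS AS WORKED ==
P P P P K K P P P P P K K P P P P P
K K K / K K K K K K / K K K K K K /
K P P K P O P K P P K P O P K P P K

Derivation:
Row 6: chart row 1, WS - tiled (columns 1-18): K K K K K P P K K K K K P P K K K K; work from column 18 back to 1 with K<->P swapped.
Row 7: chart row 2, RS - tile across columns 1-18 and work as-is.
Row 8: chart row 3, WS - tiled (columns 1-18): P K K P K O K P K K P K O K P K K P; work from column 18 back to 1 with K<->P swapped.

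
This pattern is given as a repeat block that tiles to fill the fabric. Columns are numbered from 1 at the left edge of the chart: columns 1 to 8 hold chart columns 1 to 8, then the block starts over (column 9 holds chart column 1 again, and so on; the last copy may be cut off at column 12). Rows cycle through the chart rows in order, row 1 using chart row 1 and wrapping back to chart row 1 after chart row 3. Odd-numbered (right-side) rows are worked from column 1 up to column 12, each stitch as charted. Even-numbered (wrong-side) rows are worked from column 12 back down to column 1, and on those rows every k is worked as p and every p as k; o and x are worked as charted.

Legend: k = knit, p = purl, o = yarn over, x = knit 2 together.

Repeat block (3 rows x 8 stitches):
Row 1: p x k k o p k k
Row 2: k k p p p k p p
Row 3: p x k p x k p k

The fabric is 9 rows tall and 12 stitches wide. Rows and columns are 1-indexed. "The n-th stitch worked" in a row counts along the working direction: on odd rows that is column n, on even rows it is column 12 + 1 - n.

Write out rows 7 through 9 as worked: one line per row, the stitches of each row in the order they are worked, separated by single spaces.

Row 7: chart row 1, RS - tile across columns 1-12 and work as-is.
Row 8: chart row 2, WS - tiled (columns 1-12): k k p p p k p p k k p p; work from column 12 back to 1 with k<->p swapped.
Row 9: chart row 3, RS - tile across columns 1-12 and work as-is.

Result:
p x k k o p k k p x k k
k k p p k k p k k k p p
p x k p x k p k p x k p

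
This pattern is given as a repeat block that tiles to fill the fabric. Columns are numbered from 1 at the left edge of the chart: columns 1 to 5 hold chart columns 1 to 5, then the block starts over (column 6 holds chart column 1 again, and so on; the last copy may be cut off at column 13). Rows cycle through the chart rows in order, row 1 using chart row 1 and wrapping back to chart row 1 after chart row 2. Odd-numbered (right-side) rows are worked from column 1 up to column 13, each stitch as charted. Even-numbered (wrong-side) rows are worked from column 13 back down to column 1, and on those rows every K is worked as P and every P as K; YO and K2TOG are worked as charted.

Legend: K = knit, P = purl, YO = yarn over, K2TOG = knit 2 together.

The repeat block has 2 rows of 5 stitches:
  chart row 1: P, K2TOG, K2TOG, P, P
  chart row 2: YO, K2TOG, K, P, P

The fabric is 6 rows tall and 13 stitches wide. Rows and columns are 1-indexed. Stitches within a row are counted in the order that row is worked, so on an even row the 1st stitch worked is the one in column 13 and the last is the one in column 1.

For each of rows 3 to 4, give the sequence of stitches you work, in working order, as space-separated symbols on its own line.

Row 3: chart row 1, RS - tile across columns 1-13 and work as-is.
Row 4: chart row 2, WS - tiled (columns 1-13): YO K2TOG K P P YO K2TOG K P P YO K2TOG K; work from column 13 back to 1 with K<->P swapped.

== ROWS AS WORKED ==
P K2TOG K2TOG P P P K2TOG K2TOG P P P K2TOG K2TOG
P K2TOG YO K K P K2TOG YO K K P K2TOG YO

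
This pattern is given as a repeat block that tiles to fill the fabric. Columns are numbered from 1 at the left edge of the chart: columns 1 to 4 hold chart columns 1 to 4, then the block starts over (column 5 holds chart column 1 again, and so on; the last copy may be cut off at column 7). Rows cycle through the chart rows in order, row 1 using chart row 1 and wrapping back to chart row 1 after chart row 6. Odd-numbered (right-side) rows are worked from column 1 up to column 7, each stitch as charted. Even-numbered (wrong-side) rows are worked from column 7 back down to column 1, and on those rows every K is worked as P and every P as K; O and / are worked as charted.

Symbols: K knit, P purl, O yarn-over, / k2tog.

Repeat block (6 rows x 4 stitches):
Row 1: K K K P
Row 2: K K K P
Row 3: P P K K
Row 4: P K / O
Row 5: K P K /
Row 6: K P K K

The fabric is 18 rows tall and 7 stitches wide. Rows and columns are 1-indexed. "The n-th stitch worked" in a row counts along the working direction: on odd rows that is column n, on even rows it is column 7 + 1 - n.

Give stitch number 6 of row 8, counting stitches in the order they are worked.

Row 8 uses chart row ((8-1) mod 6)+1 = 2. Row 8 is even, so WS.
Chart row 2 tiled across columns 1-7: K K K P K K K
WS: work from column 7 back to column 1 (reverse the tiled row), swapping K<->P (O and / unchanged).
Row 8 as worked: P P P K P P P
Counting 6 along the worked row gives P.

Result:
P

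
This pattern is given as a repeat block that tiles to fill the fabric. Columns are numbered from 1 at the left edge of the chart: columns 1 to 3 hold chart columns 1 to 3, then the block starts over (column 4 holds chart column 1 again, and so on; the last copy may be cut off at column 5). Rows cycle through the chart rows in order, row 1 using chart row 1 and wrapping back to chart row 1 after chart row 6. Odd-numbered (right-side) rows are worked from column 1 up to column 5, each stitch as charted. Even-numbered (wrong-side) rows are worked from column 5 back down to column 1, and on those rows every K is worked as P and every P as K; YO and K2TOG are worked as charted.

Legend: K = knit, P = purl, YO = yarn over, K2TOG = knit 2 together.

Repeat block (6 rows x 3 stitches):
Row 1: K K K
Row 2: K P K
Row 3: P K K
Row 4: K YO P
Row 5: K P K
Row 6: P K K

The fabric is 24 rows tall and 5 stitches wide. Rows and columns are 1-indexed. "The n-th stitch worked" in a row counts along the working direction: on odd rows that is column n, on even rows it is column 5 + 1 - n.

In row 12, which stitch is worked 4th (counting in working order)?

Result:
P

Derivation:
Row 12 uses chart row ((12-1) mod 6)+1 = 6. Row 12 is even, so WS.
Chart row 6 tiled across columns 1-5: P K K P K
Wrong side: read the tiled row from column 5 down to 1 and exchange K with P (leave YO, K2TOG).
Row 12 as worked: P K P P K
Counting 4 along the worked row gives P.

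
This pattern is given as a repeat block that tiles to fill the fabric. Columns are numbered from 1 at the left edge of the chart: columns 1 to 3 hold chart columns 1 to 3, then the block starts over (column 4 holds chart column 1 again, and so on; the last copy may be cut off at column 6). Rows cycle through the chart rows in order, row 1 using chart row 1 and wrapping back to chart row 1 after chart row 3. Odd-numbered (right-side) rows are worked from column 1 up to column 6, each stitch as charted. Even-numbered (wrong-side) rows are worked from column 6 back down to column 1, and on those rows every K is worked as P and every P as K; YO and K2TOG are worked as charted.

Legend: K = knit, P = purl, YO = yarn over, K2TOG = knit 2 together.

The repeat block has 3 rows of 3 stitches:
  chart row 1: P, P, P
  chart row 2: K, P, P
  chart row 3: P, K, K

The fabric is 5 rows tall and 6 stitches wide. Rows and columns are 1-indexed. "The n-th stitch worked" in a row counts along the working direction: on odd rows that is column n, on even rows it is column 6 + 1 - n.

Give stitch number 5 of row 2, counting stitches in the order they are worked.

Stitch:
K

Derivation:
For row 2: chart row = ((2-1) mod 3) + 1 = 2; this is a WS (even) row.
Chart row 2 tiled across columns 1-6: K P P K P P
WS: work from column 6 back to column 1 (reverse the tiled row), swapping K<->P (YO and K2TOG unchanged).
Row 2 as worked: K K P K K P
Stitch 5 in working order -> K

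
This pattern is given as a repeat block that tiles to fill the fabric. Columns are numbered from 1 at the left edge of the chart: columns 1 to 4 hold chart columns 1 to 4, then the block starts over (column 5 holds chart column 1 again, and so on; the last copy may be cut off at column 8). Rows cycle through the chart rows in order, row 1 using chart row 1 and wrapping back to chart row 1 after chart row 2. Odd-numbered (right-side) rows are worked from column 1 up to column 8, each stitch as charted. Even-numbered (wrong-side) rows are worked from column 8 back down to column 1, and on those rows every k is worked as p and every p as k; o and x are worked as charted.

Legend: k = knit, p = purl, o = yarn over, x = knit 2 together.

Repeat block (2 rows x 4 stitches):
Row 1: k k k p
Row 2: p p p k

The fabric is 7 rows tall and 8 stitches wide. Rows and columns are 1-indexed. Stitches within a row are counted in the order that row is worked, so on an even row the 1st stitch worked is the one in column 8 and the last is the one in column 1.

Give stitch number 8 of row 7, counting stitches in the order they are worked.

Result:
p

Derivation:
Row 7: (7-1) mod 2 = 0, so use chart row 1. Odd row -> RS.
Chart row 1 tiled across columns 1-8: k k k p k k k p
RS row: no reversal, no swap; stitch n worked = column n.
The 8th stitch worked is p.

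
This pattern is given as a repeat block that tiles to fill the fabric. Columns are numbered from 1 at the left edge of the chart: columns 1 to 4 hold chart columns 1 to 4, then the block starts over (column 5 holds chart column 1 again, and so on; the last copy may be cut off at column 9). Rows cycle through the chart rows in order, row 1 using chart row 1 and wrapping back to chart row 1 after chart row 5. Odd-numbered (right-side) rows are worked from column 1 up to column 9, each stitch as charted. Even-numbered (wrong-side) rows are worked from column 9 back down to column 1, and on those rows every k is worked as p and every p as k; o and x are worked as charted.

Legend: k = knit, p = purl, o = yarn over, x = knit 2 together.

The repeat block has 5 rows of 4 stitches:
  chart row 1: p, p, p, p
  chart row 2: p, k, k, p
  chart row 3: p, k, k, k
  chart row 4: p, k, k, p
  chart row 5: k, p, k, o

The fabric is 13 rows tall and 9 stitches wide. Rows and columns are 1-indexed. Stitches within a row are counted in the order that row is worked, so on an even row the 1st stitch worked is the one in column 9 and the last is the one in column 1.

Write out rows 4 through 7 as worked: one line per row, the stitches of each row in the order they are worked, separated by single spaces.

Row 4: chart row 4, WS - tiled (columns 1-9): p k k p p k k p p; work from column 9 back to 1 with k<->p swapped.
Row 5: chart row 5, RS - tile across columns 1-9 and work as-is.
Row 6: chart row 1, WS - tiled (columns 1-9): p p p p p p p p p; work from column 9 back to 1 with k<->p swapped.
Row 7: chart row 2, RS - tile across columns 1-9 and work as-is.

Rows as worked:
k k p p k k p p k
k p k o k p k o k
k k k k k k k k k
p k k p p k k p p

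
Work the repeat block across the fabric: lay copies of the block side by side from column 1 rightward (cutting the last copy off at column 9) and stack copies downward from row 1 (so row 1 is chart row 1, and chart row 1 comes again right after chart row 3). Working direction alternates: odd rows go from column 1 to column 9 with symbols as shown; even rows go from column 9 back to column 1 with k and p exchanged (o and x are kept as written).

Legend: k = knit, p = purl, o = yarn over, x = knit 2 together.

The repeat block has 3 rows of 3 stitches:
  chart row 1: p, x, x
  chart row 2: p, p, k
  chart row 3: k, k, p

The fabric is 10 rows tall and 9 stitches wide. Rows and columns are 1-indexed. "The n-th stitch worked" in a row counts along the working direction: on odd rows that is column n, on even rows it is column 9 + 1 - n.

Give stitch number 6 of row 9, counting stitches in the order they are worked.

Result:
p

Derivation:
Row 9 uses chart row ((9-1) mod 3)+1 = 3. Row 9 is odd, so RS.
Chart row 3 tiled across columns 1-9: k k p k k p k k p
RS row: no reversal, no swap; stitch n worked = column n.
Counting 6 along the worked row gives p.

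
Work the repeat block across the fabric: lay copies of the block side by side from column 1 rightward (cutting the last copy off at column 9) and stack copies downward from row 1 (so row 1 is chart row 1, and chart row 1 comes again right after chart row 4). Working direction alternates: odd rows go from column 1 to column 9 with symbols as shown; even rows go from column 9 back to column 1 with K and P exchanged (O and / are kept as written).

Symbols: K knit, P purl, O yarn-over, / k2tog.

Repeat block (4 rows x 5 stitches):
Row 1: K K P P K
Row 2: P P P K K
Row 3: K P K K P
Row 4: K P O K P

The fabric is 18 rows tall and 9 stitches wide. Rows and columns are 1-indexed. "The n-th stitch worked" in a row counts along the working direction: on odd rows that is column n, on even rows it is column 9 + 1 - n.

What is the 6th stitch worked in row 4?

Result:
P

Derivation:
For row 4: chart row = ((4-1) mod 4) + 1 = 4; this is a WS (even) row.
Chart row 4 tiled across columns 1-9: K P O K P K P O K
WS: work from column 9 back to column 1 (reverse the tiled row), swapping K<->P (O and / unchanged).
Row 4 as worked: P O K P K P O K P
Counting 6 along the worked row gives P.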